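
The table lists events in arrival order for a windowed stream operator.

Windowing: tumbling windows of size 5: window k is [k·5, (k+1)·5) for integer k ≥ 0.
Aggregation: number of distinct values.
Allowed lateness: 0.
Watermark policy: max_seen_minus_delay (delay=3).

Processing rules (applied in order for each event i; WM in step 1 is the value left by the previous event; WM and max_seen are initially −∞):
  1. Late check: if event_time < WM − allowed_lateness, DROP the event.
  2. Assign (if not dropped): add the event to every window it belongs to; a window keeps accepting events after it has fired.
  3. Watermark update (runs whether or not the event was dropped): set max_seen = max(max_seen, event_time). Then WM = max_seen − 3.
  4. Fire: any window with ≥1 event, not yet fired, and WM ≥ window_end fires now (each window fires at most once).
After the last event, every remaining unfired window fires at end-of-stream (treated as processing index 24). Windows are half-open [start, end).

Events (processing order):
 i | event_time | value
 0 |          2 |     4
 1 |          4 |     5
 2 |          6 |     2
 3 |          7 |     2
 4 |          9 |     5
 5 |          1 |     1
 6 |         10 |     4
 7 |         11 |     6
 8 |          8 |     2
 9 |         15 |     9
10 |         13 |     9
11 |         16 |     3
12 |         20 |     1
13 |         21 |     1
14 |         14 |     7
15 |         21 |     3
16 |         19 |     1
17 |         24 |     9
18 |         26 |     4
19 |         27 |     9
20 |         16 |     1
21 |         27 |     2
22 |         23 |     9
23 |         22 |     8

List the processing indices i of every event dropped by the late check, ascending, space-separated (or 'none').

i=0 t=2 v=4: → [0,5); WM=-1
i=1 t=4 v=5: → [0,5); WM=1
i=2 t=6 v=2: → [5,10); WM=3
i=3 t=7 v=2: → [5,10); WM=4
i=4 t=9 v=5: → [5,10); WM=6; [0,5) fires=2
i=5 t=1 v=1: DROP (t<6-0); WM=6
i=6 t=10 v=4: → [10,15); WM=7
i=7 t=11 v=6: → [10,15); WM=8
i=8 t=8 v=2: → [5,10); WM=8
i=9 t=15 v=9: → [15,20); WM=12; [5,10) fires=2
i=10 t=13 v=9: → [10,15); WM=12
i=11 t=16 v=3: → [15,20); WM=13
i=12 t=20 v=1: → [20,25); WM=17; [10,15) fires=3
i=13 t=21 v=1: → [20,25); WM=18
i=14 t=14 v=7: DROP (t<18-0); WM=18
i=15 t=21 v=3: → [20,25); WM=18
i=16 t=19 v=1: → [15,20); WM=18
i=17 t=24 v=9: → [20,25); WM=21; [15,20) fires=3
i=18 t=26 v=4: → [25,30); WM=23
i=19 t=27 v=9: → [25,30); WM=24
i=20 t=16 v=1: DROP (t<24-0); WM=24
i=21 t=27 v=2: → [25,30); WM=24
i=22 t=23 v=9: DROP (t<24-0); WM=24
i=23 t=22 v=8: DROP (t<24-0); WM=24

5 14 20 22 23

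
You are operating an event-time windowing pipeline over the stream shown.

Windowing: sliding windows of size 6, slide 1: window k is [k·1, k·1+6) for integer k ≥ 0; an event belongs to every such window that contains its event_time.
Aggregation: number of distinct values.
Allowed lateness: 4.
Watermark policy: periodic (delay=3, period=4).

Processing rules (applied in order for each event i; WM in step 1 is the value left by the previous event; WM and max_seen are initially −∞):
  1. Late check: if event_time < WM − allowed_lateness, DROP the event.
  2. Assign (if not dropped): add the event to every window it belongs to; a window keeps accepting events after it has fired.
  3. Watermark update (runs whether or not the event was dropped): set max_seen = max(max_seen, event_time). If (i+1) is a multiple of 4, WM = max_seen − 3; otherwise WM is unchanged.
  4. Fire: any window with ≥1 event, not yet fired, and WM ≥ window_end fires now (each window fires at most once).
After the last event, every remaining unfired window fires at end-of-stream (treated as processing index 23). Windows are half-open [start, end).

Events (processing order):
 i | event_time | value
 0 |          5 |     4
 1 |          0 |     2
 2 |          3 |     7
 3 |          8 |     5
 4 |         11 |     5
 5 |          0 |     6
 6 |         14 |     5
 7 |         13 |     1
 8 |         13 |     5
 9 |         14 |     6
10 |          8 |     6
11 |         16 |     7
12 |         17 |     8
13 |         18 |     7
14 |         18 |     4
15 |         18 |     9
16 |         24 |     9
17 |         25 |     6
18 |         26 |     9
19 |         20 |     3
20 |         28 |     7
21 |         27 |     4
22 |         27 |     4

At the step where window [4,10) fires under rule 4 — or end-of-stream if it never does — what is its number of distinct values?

i=0 t=5 v=4: → [5,11),[4,10),[3,9),[2,8),[1,7),[0,6); WM=−∞
i=1 t=0 v=2: → [0,6); WM=−∞
i=2 t=3 v=7: → [3,9),[2,8),[1,7),[0,6); WM=−∞
i=3 t=8 v=5: → [8,14),[7,13),[6,12),[5,11),[4,10),[3,9); WM=5
i=4 t=11 v=5: → [11,17),[10,16),[9,15),[8,14),[7,13),[6,12); WM=5
i=5 t=0 v=6: DROP (t<5-4); WM=5
i=6 t=14 v=5: → [14,20),[13,19),[12,18),[11,17),[10,16),[9,15); WM=5
i=7 t=13 v=1: → [13,19),[12,18),[11,17),[10,16),[9,15),[8,14); WM=11; [0,6) fires=3 [1,7) fires=2 [2,8) fires=2 [3,9) fires=3 [4,10) fires=2 [5,11) fires=2
i=8 t=13 v=5: → [13,19),[12,18),[11,17),[10,16),[9,15),[8,14); WM=11
i=9 t=14 v=6: → [14,20),[13,19),[12,18),[11,17),[10,16),[9,15); WM=11
i=10 t=8 v=6: → [8,14),[7,13),[6,12),[5,11),[4,10),[3,9); WM=11
i=11 t=16 v=7: → [16,22),[15,21),[14,20),[13,19),[12,18),[11,17); WM=13; [6,12) fires=2 [7,13) fires=2
i=12 t=17 v=8: → [17,23),[16,22),[15,21),[14,20),[13,19),[12,18); WM=13
i=13 t=18 v=7: → [18,24),[17,23),[16,22),[15,21),[14,20),[13,19); WM=13
i=14 t=18 v=4: → [18,24),[17,23),[16,22),[15,21),[14,20),[13,19); WM=13
i=15 t=18 v=9: → [18,24),[17,23),[16,22),[15,21),[14,20),[13,19); WM=15; [8,14) fires=3 [9,15) fires=3
i=16 t=24 v=9: → [24,30),[23,29),[22,28),[21,27),[20,26),[19,25); WM=15
i=17 t=25 v=6: → [25,31),[24,30),[23,29),[22,28),[21,27),[20,26); WM=15
i=18 t=26 v=9: → [26,32),[25,31),[24,30),[23,29),[22,28),[21,27); WM=15
i=19 t=20 v=3: → [20,26),[19,25),[18,24),[17,23),[16,22),[15,21); WM=23; [10,16) fires=3 [11,17) fires=4 [12,18) fires=5 [13,19) fires=7 [14,20) fires=6 [15,21) fires=5 [16,22) fires=5 [17,23) fires=5
i=20 t=28 v=7: → [28,34),[27,33),[26,32),[25,31),[24,30),[23,29); WM=23
i=21 t=27 v=4: → [27,33),[26,32),[25,31),[24,30),[23,29),[22,28); WM=23
i=22 t=27 v=4: → [27,33),[26,32),[25,31),[24,30),[23,29),[22,28); WM=23

2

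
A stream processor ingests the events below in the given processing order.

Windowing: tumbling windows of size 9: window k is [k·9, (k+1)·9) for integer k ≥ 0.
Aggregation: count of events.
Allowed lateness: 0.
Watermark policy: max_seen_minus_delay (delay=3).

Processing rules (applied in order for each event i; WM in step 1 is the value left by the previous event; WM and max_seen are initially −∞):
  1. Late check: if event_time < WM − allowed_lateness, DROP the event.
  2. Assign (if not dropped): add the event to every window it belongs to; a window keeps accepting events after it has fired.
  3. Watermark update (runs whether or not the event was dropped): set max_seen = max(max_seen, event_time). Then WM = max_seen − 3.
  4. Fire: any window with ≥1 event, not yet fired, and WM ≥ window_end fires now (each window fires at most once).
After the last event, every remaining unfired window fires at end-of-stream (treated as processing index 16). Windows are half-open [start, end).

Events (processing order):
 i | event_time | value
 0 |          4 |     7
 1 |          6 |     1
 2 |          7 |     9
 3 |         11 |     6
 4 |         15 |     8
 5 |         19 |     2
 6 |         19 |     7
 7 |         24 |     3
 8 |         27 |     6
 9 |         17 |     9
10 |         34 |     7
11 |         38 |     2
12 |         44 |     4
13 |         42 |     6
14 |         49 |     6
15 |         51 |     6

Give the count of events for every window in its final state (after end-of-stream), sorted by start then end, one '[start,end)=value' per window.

i=0 t=4 v=7: → [0,9); WM=1
i=1 t=6 v=1: → [0,9); WM=3
i=2 t=7 v=9: → [0,9); WM=4
i=3 t=11 v=6: → [9,18); WM=8
i=4 t=15 v=8: → [9,18); WM=12; [0,9) fires=3
i=5 t=19 v=2: → [18,27); WM=16
i=6 t=19 v=7: → [18,27); WM=16
i=7 t=24 v=3: → [18,27); WM=21; [9,18) fires=2
i=8 t=27 v=6: → [27,36); WM=24
i=9 t=17 v=9: DROP (t<24-0); WM=24
i=10 t=34 v=7: → [27,36); WM=31; [18,27) fires=3
i=11 t=38 v=2: → [36,45); WM=35
i=12 t=44 v=4: → [36,45); WM=41; [27,36) fires=2
i=13 t=42 v=6: → [36,45); WM=41
i=14 t=49 v=6: → [45,54); WM=46; [36,45) fires=3
i=15 t=51 v=6: → [45,54); WM=48

[0,9)=3 [9,18)=2 [18,27)=3 [27,36)=2 [36,45)=3 [45,54)=2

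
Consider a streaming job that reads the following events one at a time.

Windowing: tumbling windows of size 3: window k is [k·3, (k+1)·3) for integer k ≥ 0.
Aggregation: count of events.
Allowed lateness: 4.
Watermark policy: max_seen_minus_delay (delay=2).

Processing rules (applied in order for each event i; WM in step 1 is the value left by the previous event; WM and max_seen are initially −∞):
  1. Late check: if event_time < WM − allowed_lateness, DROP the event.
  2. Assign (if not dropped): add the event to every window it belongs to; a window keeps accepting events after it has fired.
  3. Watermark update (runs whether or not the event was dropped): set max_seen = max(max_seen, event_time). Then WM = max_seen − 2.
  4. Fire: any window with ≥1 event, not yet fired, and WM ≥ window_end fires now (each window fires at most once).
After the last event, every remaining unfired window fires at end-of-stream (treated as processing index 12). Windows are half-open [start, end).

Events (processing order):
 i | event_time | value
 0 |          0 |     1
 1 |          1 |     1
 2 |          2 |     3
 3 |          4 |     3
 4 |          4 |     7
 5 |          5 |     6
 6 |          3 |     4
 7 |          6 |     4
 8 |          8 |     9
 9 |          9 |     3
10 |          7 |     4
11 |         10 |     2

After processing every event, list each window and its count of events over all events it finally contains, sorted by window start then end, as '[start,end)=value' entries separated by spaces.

[0,3)=3 [3,6)=4 [6,9)=3 [9,12)=2

i=0 t=0 v=1: → [0,3); WM=-2
i=1 t=1 v=1: → [0,3); WM=-1
i=2 t=2 v=3: → [0,3); WM=0
i=3 t=4 v=3: → [3,6); WM=2
i=4 t=4 v=7: → [3,6); WM=2
i=5 t=5 v=6: → [3,6); WM=3; [0,3) fires=3
i=6 t=3 v=4: → [3,6); WM=3
i=7 t=6 v=4: → [6,9); WM=4
i=8 t=8 v=9: → [6,9); WM=6; [3,6) fires=4
i=9 t=9 v=3: → [9,12); WM=7
i=10 t=7 v=4: → [6,9); WM=7
i=11 t=10 v=2: → [9,12); WM=8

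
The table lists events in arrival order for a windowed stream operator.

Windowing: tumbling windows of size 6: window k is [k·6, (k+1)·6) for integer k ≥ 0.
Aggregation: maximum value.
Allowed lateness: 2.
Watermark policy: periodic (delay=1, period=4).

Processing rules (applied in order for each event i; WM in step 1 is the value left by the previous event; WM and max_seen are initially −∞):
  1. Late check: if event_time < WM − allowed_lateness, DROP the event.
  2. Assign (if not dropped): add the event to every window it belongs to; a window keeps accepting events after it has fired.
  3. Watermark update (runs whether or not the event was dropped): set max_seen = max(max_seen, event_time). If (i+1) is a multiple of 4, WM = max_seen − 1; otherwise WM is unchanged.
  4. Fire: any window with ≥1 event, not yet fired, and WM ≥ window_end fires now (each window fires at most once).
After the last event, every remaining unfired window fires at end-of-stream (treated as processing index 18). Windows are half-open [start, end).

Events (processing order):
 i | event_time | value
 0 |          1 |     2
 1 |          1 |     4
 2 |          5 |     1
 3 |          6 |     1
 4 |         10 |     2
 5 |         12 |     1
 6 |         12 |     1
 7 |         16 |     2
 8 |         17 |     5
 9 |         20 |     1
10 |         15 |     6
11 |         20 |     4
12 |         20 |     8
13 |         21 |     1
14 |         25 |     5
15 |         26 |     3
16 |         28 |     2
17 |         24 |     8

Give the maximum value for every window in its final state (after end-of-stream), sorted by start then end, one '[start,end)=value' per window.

[0,6)=4 [6,12)=2 [12,18)=6 [18,24)=8 [24,30)=8

i=0 t=1 v=2: → [0,6); WM=−∞
i=1 t=1 v=4: → [0,6); WM=−∞
i=2 t=5 v=1: → [0,6); WM=−∞
i=3 t=6 v=1: → [6,12); WM=5
i=4 t=10 v=2: → [6,12); WM=5
i=5 t=12 v=1: → [12,18); WM=5
i=6 t=12 v=1: → [12,18); WM=5
i=7 t=16 v=2: → [12,18); WM=15; [0,6) fires=4 [6,12) fires=2
i=8 t=17 v=5: → [12,18); WM=15
i=9 t=20 v=1: → [18,24); WM=15
i=10 t=15 v=6: → [12,18); WM=15
i=11 t=20 v=4: → [18,24); WM=19; [12,18) fires=6
i=12 t=20 v=8: → [18,24); WM=19
i=13 t=21 v=1: → [18,24); WM=19
i=14 t=25 v=5: → [24,30); WM=19
i=15 t=26 v=3: → [24,30); WM=25; [18,24) fires=8
i=16 t=28 v=2: → [24,30); WM=25
i=17 t=24 v=8: → [24,30); WM=25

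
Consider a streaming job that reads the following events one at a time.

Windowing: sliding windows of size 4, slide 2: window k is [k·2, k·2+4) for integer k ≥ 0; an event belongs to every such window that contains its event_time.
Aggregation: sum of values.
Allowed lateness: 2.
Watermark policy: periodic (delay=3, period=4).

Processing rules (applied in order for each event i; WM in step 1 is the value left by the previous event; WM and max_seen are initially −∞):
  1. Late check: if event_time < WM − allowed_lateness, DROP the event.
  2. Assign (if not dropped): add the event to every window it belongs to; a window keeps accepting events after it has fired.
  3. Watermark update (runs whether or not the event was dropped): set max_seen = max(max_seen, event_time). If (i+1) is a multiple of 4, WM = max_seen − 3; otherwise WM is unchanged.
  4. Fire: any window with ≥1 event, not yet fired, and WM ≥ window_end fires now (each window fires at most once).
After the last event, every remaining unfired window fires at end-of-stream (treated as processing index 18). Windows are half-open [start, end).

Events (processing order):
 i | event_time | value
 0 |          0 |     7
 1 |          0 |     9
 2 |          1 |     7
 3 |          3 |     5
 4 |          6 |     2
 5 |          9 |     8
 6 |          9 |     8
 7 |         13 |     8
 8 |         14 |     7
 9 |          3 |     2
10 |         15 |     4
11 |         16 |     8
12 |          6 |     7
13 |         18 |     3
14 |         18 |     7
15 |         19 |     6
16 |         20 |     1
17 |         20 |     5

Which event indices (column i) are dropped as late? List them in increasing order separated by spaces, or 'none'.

i=0 t=0 v=7: → [0,4); WM=−∞
i=1 t=0 v=9: → [0,4); WM=−∞
i=2 t=1 v=7: → [0,4); WM=−∞
i=3 t=3 v=5: → [2,6),[0,4); WM=0
i=4 t=6 v=2: → [6,10),[4,8); WM=0
i=5 t=9 v=8: → [8,12),[6,10); WM=0
i=6 t=9 v=8: → [8,12),[6,10); WM=0
i=7 t=13 v=8: → [12,16),[10,14); WM=10; [0,4) fires=28 [2,6) fires=5 [4,8) fires=2 [6,10) fires=18
i=8 t=14 v=7: → [14,18),[12,16); WM=10
i=9 t=3 v=2: DROP (t<10-2); WM=10
i=10 t=15 v=4: → [14,18),[12,16); WM=10
i=11 t=16 v=8: → [16,20),[14,18); WM=13; [8,12) fires=16
i=12 t=6 v=7: DROP (t<13-2); WM=13
i=13 t=18 v=3: → [18,22),[16,20); WM=13
i=14 t=18 v=7: → [18,22),[16,20); WM=13
i=15 t=19 v=6: → [18,22),[16,20); WM=16; [10,14) fires=8 [12,16) fires=19
i=16 t=20 v=1: → [20,24),[18,22); WM=16
i=17 t=20 v=5: → [20,24),[18,22); WM=16

9 12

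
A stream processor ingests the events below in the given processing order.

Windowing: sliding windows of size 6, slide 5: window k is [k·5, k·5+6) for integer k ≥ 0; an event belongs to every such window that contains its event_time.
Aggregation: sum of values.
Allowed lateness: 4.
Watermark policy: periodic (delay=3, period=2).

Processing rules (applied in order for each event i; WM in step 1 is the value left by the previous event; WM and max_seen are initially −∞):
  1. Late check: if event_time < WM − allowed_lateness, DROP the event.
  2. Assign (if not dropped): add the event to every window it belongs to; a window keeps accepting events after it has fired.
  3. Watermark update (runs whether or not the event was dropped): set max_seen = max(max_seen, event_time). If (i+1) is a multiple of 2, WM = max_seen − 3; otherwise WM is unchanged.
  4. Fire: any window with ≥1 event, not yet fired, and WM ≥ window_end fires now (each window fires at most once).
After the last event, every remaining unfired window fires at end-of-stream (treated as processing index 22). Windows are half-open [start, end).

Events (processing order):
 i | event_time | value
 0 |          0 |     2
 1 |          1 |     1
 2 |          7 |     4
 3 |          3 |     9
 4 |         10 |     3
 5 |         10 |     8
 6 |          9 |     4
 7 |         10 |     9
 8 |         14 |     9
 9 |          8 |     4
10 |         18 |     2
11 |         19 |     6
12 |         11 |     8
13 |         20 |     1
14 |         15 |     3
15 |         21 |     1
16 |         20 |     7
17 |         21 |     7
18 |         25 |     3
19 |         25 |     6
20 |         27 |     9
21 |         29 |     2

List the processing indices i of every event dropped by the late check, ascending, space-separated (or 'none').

12

i=0 t=0 v=2: → [0,6); WM=−∞
i=1 t=1 v=1: → [0,6); WM=-2
i=2 t=7 v=4: → [5,11); WM=-2
i=3 t=3 v=9: → [0,6); WM=4
i=4 t=10 v=3: → [10,16),[5,11); WM=4
i=5 t=10 v=8: → [10,16),[5,11); WM=7; [0,6) fires=12
i=6 t=9 v=4: → [5,11); WM=7
i=7 t=10 v=9: → [10,16),[5,11); WM=7
i=8 t=14 v=9: → [10,16); WM=7
i=9 t=8 v=4: → [5,11); WM=11; [5,11) fires=32
i=10 t=18 v=2: → [15,21); WM=11
i=11 t=19 v=6: → [15,21); WM=16; [10,16) fires=29
i=12 t=11 v=8: DROP (t<16-4); WM=16
i=13 t=20 v=1: → [20,26),[15,21); WM=17
i=14 t=15 v=3: → [15,21),[10,16); WM=17
i=15 t=21 v=1: → [20,26); WM=18
i=16 t=20 v=7: → [20,26),[15,21); WM=18
i=17 t=21 v=7: → [20,26); WM=18
i=18 t=25 v=3: → [25,31),[20,26); WM=18
i=19 t=25 v=6: → [25,31),[20,26); WM=22; [15,21) fires=19
i=20 t=27 v=9: → [25,31); WM=22
i=21 t=29 v=2: → [25,31); WM=26; [20,26) fires=25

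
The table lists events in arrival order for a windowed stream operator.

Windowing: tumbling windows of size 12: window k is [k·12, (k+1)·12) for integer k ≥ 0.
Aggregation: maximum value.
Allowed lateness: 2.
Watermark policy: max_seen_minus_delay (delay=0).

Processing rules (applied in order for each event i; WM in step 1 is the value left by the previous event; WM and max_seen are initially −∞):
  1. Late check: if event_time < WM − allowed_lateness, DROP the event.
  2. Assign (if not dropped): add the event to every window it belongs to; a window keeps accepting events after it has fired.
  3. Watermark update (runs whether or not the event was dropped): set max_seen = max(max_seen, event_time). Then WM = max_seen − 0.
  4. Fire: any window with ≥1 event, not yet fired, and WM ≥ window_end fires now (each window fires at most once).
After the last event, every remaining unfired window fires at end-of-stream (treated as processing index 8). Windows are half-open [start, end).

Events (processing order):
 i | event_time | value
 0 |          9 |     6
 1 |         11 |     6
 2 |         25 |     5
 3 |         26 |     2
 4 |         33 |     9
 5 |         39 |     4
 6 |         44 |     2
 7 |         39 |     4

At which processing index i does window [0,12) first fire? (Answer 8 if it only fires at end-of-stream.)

i=0 t=9 v=6: → [0,12); WM=9
i=1 t=11 v=6: → [0,12); WM=11
i=2 t=25 v=5: → [24,36); WM=25; [0,12) fires=6
i=3 t=26 v=2: → [24,36); WM=26
i=4 t=33 v=9: → [24,36); WM=33
i=5 t=39 v=4: → [36,48); WM=39; [24,36) fires=9
i=6 t=44 v=2: → [36,48); WM=44
i=7 t=39 v=4: DROP (t<44-2); WM=44

2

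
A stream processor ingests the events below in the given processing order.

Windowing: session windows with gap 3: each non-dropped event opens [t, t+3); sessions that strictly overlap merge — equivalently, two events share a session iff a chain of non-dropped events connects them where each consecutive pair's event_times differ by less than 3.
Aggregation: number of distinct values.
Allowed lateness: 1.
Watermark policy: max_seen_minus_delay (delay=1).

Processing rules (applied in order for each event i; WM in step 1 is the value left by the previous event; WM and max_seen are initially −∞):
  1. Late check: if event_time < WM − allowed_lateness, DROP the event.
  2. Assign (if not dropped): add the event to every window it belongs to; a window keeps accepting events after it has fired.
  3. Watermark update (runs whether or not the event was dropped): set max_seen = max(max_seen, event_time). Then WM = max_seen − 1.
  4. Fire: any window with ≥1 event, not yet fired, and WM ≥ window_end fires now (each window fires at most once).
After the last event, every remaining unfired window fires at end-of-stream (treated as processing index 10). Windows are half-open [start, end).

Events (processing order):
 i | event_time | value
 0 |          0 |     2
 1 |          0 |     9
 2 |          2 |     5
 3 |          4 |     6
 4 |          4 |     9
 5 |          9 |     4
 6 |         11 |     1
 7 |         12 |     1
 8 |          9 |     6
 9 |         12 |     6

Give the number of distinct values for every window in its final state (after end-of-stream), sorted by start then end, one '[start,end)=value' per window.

[0,7)=4 [9,15)=3

i=0 t=0 v=2: → [0,3); WM=-1
i=1 t=0 v=9: → [0,3); WM=-1
i=2 t=2 v=5: → [0,5); WM=1
i=3 t=4 v=6: → [0,7); WM=3
i=4 t=4 v=9: → [0,7); WM=3
i=5 t=9 v=4: → [9,12); WM=8
i=6 t=11 v=1: → [9,14); WM=10
i=7 t=12 v=1: → [9,15); WM=11
i=8 t=9 v=6: DROP (t<11-1); WM=11
i=9 t=12 v=6: → [9,15); WM=11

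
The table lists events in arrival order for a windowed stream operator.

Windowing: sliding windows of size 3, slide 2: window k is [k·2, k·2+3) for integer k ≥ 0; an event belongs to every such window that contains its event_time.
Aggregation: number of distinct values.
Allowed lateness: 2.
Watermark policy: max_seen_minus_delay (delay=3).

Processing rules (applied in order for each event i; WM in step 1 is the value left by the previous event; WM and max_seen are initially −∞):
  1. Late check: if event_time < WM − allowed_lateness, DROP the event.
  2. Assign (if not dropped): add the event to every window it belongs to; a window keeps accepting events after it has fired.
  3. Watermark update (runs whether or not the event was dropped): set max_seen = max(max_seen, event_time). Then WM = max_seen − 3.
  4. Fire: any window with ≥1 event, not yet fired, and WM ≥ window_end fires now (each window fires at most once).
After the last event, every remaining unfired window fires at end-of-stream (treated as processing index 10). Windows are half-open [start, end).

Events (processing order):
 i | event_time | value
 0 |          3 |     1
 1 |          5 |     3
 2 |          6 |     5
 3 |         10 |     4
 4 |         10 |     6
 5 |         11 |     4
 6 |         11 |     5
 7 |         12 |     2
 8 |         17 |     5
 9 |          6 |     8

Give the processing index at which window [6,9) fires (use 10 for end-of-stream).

7

i=0 t=3 v=1: → [2,5); WM=0
i=1 t=5 v=3: → [4,7); WM=2
i=2 t=6 v=5: → [6,9),[4,7); WM=3
i=3 t=10 v=4: → [10,13),[8,11); WM=7; [2,5) fires=1 [4,7) fires=2
i=4 t=10 v=6: → [10,13),[8,11); WM=7
i=5 t=11 v=4: → [10,13); WM=8
i=6 t=11 v=5: → [10,13); WM=8
i=7 t=12 v=2: → [12,15),[10,13); WM=9; [6,9) fires=1
i=8 t=17 v=5: → [16,19); WM=14; [8,11) fires=2 [10,13) fires=4
i=9 t=6 v=8: DROP (t<14-2); WM=14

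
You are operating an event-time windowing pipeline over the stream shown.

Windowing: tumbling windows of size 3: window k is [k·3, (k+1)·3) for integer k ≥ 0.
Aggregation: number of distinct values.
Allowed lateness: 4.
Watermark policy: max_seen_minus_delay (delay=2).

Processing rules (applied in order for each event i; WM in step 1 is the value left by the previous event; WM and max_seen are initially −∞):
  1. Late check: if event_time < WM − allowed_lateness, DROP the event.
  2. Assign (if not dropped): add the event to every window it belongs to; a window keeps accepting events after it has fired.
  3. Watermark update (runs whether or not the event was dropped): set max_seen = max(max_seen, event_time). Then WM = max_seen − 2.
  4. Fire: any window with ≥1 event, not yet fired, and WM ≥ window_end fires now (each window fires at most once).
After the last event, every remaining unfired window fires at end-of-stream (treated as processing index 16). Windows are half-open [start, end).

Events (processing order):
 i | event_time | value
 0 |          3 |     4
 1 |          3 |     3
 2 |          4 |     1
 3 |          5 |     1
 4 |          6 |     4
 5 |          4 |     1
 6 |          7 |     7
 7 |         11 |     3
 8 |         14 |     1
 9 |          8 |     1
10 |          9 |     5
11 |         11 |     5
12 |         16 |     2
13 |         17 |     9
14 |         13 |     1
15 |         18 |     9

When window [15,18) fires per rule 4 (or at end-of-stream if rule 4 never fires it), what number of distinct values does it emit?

2

i=0 t=3 v=4: → [3,6); WM=1
i=1 t=3 v=3: → [3,6); WM=1
i=2 t=4 v=1: → [3,6); WM=2
i=3 t=5 v=1: → [3,6); WM=3
i=4 t=6 v=4: → [6,9); WM=4
i=5 t=4 v=1: → [3,6); WM=4
i=6 t=7 v=7: → [6,9); WM=5
i=7 t=11 v=3: → [9,12); WM=9; [3,6) fires=3 [6,9) fires=2
i=8 t=14 v=1: → [12,15); WM=12; [9,12) fires=1
i=9 t=8 v=1: → [6,9); WM=12
i=10 t=9 v=5: → [9,12); WM=12
i=11 t=11 v=5: → [9,12); WM=12
i=12 t=16 v=2: → [15,18); WM=14
i=13 t=17 v=9: → [15,18); WM=15; [12,15) fires=1
i=14 t=13 v=1: → [12,15); WM=15
i=15 t=18 v=9: → [18,21); WM=16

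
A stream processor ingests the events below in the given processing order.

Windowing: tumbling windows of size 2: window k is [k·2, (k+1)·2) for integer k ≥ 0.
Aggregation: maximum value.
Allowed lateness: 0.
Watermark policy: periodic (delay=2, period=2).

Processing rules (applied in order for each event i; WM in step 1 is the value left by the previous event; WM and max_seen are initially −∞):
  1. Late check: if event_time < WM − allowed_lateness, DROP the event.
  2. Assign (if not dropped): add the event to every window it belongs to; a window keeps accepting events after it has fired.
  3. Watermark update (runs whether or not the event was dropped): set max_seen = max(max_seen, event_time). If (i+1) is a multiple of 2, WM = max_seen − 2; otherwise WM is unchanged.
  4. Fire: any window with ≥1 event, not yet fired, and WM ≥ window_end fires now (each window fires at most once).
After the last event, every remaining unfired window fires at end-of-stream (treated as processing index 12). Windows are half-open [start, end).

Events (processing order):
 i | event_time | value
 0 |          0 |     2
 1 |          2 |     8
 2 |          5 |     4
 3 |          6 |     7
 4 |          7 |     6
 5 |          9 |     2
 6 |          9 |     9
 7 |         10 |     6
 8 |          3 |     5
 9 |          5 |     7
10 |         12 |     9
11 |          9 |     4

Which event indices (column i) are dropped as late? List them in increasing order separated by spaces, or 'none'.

8 9

i=0 t=0 v=2: → [0,2); WM=−∞
i=1 t=2 v=8: → [2,4); WM=0
i=2 t=5 v=4: → [4,6); WM=0
i=3 t=6 v=7: → [6,8); WM=4; [0,2) fires=2 [2,4) fires=8
i=4 t=7 v=6: → [6,8); WM=4
i=5 t=9 v=2: → [8,10); WM=7; [4,6) fires=4
i=6 t=9 v=9: → [8,10); WM=7
i=7 t=10 v=6: → [10,12); WM=8; [6,8) fires=7
i=8 t=3 v=5: DROP (t<8-0); WM=8
i=9 t=5 v=7: DROP (t<8-0); WM=8
i=10 t=12 v=9: → [12,14); WM=8
i=11 t=9 v=4: → [8,10); WM=10; [8,10) fires=9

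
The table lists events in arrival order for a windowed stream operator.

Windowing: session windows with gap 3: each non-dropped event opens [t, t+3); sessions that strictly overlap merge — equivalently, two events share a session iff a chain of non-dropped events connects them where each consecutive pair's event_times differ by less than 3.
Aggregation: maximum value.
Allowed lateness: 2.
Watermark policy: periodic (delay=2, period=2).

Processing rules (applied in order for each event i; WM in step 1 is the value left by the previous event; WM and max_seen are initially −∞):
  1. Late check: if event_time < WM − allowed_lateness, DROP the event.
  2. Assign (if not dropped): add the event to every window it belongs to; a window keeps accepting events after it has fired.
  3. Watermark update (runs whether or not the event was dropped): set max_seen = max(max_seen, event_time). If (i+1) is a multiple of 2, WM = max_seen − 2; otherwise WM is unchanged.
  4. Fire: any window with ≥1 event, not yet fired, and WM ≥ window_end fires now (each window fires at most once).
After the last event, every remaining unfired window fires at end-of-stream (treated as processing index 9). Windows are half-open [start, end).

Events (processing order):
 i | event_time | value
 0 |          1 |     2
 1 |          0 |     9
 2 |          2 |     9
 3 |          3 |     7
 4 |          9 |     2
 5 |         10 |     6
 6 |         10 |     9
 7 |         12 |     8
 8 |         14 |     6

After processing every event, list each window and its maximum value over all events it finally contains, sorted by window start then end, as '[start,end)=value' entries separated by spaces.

i=0 t=1 v=2: → [1,4); WM=−∞
i=1 t=0 v=9: → [0,4); WM=-1
i=2 t=2 v=9: → [0,5); WM=-1
i=3 t=3 v=7: → [0,6); WM=1
i=4 t=9 v=2: → [9,12); WM=1
i=5 t=10 v=6: → [9,13); WM=8
i=6 t=10 v=9: → [9,13); WM=8
i=7 t=12 v=8: → [9,15); WM=10
i=8 t=14 v=6: → [9,17); WM=10

[0,6)=9 [9,17)=9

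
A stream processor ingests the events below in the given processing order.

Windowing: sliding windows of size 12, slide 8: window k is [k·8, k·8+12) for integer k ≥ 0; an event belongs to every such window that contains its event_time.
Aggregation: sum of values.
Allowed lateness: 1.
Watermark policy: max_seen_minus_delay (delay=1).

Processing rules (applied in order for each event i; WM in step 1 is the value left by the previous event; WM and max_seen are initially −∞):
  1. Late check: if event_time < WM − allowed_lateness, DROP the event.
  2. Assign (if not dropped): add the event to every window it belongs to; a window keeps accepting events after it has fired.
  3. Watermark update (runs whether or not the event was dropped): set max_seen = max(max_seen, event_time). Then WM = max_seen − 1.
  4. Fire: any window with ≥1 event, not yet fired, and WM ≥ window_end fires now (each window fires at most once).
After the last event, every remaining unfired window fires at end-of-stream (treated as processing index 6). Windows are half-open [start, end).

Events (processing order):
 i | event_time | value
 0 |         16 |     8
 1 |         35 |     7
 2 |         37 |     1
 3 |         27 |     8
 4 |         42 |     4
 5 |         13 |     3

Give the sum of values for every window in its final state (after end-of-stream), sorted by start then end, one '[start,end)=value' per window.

i=0 t=16 v=8: → [16,28),[8,20); WM=15
i=1 t=35 v=7: → [32,44),[24,36); WM=34; [8,20) fires=8 [16,28) fires=8
i=2 t=37 v=1: → [32,44); WM=36; [24,36) fires=7
i=3 t=27 v=8: DROP (t<36-1); WM=36
i=4 t=42 v=4: → [40,52),[32,44); WM=41
i=5 t=13 v=3: DROP (t<41-1); WM=41

[8,20)=8 [16,28)=8 [24,36)=7 [32,44)=12 [40,52)=4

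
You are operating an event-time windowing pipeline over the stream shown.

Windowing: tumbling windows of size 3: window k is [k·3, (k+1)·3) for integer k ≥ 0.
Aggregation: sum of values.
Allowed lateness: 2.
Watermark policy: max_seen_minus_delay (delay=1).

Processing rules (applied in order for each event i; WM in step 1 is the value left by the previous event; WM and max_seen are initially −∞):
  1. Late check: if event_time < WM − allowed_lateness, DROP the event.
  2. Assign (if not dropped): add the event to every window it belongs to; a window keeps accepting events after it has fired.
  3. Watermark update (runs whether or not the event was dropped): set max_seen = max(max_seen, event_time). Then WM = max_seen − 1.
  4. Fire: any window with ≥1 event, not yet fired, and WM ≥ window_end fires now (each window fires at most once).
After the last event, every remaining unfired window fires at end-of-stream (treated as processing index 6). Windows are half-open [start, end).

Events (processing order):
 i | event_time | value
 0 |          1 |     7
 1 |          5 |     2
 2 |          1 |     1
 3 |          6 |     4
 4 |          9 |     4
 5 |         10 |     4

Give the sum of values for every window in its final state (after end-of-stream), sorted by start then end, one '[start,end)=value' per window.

[0,3)=7 [3,6)=2 [6,9)=4 [9,12)=8

i=0 t=1 v=7: → [0,3); WM=0
i=1 t=5 v=2: → [3,6); WM=4; [0,3) fires=7
i=2 t=1 v=1: DROP (t<4-2); WM=4
i=3 t=6 v=4: → [6,9); WM=5
i=4 t=9 v=4: → [9,12); WM=8; [3,6) fires=2
i=5 t=10 v=4: → [9,12); WM=9; [6,9) fires=4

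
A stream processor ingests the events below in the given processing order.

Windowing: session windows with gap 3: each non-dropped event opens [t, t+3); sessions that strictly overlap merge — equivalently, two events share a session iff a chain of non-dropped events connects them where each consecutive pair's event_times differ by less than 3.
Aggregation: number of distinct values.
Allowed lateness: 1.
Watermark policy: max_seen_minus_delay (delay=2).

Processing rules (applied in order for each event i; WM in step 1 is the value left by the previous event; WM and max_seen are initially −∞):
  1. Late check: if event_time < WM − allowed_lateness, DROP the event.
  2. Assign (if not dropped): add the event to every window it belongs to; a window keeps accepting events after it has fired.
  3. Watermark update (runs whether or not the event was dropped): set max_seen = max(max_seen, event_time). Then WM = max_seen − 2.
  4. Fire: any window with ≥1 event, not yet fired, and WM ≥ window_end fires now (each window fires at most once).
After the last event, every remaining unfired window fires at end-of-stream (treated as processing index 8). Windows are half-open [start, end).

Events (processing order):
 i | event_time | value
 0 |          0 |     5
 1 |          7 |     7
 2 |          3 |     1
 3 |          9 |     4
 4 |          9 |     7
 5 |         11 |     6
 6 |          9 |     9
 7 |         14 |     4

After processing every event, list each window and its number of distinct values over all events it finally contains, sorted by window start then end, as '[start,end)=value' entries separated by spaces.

i=0 t=0 v=5: → [0,3); WM=-2
i=1 t=7 v=7: → [7,10); WM=5
i=2 t=3 v=1: DROP (t<5-1); WM=5
i=3 t=9 v=4: → [7,12); WM=7
i=4 t=9 v=7: → [7,12); WM=7
i=5 t=11 v=6: → [7,14); WM=9
i=6 t=9 v=9: → [7,14); WM=9
i=7 t=14 v=4: → [14,17); WM=12

[0,3)=1 [7,14)=4 [14,17)=1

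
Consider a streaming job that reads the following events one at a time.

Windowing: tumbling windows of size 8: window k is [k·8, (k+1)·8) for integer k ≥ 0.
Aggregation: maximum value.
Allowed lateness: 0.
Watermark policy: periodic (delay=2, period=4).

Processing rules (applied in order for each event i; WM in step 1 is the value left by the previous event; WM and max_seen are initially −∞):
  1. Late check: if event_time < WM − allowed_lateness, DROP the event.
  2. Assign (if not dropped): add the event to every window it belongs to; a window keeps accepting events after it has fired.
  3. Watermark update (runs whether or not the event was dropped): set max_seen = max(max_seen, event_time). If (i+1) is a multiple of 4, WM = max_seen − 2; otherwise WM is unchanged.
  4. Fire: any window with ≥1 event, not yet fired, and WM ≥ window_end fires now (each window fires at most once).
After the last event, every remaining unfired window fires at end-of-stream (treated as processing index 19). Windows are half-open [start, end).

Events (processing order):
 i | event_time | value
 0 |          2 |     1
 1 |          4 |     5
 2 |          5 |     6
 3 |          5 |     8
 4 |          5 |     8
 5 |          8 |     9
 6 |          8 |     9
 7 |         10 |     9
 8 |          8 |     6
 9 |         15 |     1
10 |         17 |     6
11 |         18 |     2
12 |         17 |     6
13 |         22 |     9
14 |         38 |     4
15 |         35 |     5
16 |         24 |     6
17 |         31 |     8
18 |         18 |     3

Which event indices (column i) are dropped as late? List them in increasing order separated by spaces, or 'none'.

i=0 t=2 v=1: → [0,8); WM=−∞
i=1 t=4 v=5: → [0,8); WM=−∞
i=2 t=5 v=6: → [0,8); WM=−∞
i=3 t=5 v=8: → [0,8); WM=3
i=4 t=5 v=8: → [0,8); WM=3
i=5 t=8 v=9: → [8,16); WM=3
i=6 t=8 v=9: → [8,16); WM=3
i=7 t=10 v=9: → [8,16); WM=8; [0,8) fires=8
i=8 t=8 v=6: → [8,16); WM=8
i=9 t=15 v=1: → [8,16); WM=8
i=10 t=17 v=6: → [16,24); WM=8
i=11 t=18 v=2: → [16,24); WM=16; [8,16) fires=9
i=12 t=17 v=6: → [16,24); WM=16
i=13 t=22 v=9: → [16,24); WM=16
i=14 t=38 v=4: → [32,40); WM=16
i=15 t=35 v=5: → [32,40); WM=36; [16,24) fires=9
i=16 t=24 v=6: DROP (t<36-0); WM=36
i=17 t=31 v=8: DROP (t<36-0); WM=36
i=18 t=18 v=3: DROP (t<36-0); WM=36

16 17 18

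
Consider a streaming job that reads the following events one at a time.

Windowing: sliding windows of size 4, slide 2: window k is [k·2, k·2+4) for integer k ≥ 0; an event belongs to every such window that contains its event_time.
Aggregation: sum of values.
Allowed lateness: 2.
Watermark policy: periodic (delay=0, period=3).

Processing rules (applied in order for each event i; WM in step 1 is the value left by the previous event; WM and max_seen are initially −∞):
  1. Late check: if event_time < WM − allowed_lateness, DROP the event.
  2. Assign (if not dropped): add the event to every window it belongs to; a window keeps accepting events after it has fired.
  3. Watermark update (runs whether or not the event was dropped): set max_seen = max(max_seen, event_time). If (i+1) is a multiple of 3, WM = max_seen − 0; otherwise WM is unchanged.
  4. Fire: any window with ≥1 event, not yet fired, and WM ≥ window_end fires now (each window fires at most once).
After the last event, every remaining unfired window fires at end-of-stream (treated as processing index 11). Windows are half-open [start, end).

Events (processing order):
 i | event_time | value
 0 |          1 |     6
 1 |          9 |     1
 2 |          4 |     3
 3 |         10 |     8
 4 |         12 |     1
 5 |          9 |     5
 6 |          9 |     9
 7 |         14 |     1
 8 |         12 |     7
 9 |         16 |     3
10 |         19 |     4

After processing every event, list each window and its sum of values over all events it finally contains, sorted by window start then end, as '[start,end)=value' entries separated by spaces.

[0,4)=6 [2,6)=3 [4,8)=3 [6,10)=6 [8,12)=14 [10,14)=16 [12,16)=9 [14,18)=4 [16,20)=7 [18,22)=4

i=0 t=1 v=6: → [0,4); WM=−∞
i=1 t=9 v=1: → [8,12),[6,10); WM=−∞
i=2 t=4 v=3: → [4,8),[2,6); WM=9; [0,4) fires=6 [2,6) fires=3 [4,8) fires=3
i=3 t=10 v=8: → [10,14),[8,12); WM=9
i=4 t=12 v=1: → [12,16),[10,14); WM=9
i=5 t=9 v=5: → [8,12),[6,10); WM=12; [6,10) fires=6 [8,12) fires=14
i=6 t=9 v=9: DROP (t<12-2); WM=12
i=7 t=14 v=1: → [14,18),[12,16); WM=12
i=8 t=12 v=7: → [12,16),[10,14); WM=14; [10,14) fires=16
i=9 t=16 v=3: → [16,20),[14,18); WM=14
i=10 t=19 v=4: → [18,22),[16,20); WM=14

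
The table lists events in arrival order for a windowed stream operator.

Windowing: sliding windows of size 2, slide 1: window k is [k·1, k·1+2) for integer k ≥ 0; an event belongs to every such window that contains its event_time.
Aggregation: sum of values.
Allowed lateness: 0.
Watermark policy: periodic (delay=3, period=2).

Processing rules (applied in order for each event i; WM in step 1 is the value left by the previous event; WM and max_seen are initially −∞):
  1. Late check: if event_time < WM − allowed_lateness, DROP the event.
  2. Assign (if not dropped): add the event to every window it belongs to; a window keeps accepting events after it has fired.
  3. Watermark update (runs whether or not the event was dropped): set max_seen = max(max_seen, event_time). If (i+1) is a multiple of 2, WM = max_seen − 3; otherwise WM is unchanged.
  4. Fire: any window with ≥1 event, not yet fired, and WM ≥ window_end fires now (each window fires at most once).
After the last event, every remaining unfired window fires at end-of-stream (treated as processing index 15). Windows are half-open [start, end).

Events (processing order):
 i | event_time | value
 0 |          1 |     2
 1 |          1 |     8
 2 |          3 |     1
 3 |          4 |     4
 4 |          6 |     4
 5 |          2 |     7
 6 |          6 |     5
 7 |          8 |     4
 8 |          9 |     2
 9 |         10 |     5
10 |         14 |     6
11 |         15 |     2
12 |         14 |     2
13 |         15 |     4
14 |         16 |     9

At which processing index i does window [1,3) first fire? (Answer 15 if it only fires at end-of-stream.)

5

i=0 t=1 v=2: → [1,3),[0,2); WM=−∞
i=1 t=1 v=8: → [1,3),[0,2); WM=-2
i=2 t=3 v=1: → [3,5),[2,4); WM=-2
i=3 t=4 v=4: → [4,6),[3,5); WM=1
i=4 t=6 v=4: → [6,8),[5,7); WM=1
i=5 t=2 v=7: → [2,4),[1,3); WM=3; [0,2) fires=10 [1,3) fires=17
i=6 t=6 v=5: → [6,8),[5,7); WM=3
i=7 t=8 v=4: → [8,10),[7,9); WM=5; [2,4) fires=8 [3,5) fires=5
i=8 t=9 v=2: → [9,11),[8,10); WM=5
i=9 t=10 v=5: → [10,12),[9,11); WM=7; [4,6) fires=4 [5,7) fires=9
i=10 t=14 v=6: → [14,16),[13,15); WM=7
i=11 t=15 v=2: → [15,17),[14,16); WM=12; [6,8) fires=9 [7,9) fires=4 [8,10) fires=6 [9,11) fires=7 [10,12) fires=5
i=12 t=14 v=2: → [14,16),[13,15); WM=12
i=13 t=15 v=4: → [15,17),[14,16); WM=12
i=14 t=16 v=9: → [16,18),[15,17); WM=12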